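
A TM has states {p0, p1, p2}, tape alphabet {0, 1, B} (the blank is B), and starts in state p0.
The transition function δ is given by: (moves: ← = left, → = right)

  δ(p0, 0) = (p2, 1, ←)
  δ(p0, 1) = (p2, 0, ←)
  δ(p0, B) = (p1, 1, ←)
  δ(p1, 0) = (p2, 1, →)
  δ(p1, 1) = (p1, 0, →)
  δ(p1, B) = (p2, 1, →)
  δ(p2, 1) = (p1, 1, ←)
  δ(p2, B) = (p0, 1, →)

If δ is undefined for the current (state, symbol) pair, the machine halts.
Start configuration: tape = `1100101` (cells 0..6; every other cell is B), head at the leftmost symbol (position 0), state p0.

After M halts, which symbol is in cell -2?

p0 | BB[1]100101   read 1 → write 0, move ←, go to p2
p2 | B[B]0100101   read B → write 1, move →, go to p0
p0 | B1[0]100101   read 0 → write 1, move ←, go to p2
p2 | B[1]1100101   read 1 → write 1, move ←, go to p1
p1 | [B]11100101   read B → write 1, move →, go to p2
p2 | 1[1]1100101   read 1 → write 1, move ←, go to p1
p1 | [1]11100101   read 1 → write 0, move →, go to p1
p1 | 0[1]1100101   read 1 → write 0, move →, go to p1
p1 | 00[1]100101   read 1 → write 0, move →, go to p1
p1 | 000[1]00101   read 1 → write 0, move →, go to p1
p1 | 0000[0]0101   read 0 → write 1, move →, go to p2
p2 | 00001[0]101
Cell -2 holds 0 when M halts.

0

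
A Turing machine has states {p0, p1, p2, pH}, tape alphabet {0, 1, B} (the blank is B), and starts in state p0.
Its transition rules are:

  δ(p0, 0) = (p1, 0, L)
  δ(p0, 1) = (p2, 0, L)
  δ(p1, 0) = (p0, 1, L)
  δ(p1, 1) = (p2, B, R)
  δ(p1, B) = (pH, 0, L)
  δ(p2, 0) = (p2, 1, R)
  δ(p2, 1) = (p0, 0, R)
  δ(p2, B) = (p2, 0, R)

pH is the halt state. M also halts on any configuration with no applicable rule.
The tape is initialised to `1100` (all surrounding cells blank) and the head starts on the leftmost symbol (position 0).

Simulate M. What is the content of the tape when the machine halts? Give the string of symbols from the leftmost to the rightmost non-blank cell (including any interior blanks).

state=p0 head=0 tape=BB[1]100   (p0,1)→(p2,0,L)
state=p2 head=-1 tape=B[B]0100   (p2,B)→(p2,0,R)
state=p2 head=0 tape=B0[0]100   (p2,0)→(p2,1,R)
state=p2 head=1 tape=B01[1]00   (p2,1)→(p0,0,R)
state=p0 head=2 tape=B010[0]0   (p0,0)→(p1,0,L)
state=p1 head=1 tape=B01[0]00   (p1,0)→(p0,1,L)
state=p0 head=0 tape=B0[1]100   (p0,1)→(p2,0,L)
state=p2 head=-1 tape=B[0]0100   (p2,0)→(p2,1,R)
state=p2 head=0 tape=B1[0]100   (p2,0)→(p2,1,R)
state=p2 head=1 tape=B11[1]00   (p2,1)→(p0,0,R)
state=p0 head=2 tape=B110[0]0   (p0,0)→(p1,0,L)
state=p1 head=1 tape=B11[0]00   (p1,0)→(p0,1,L)
state=p0 head=0 tape=B1[1]100   (p0,1)→(p2,0,L)
state=p2 head=-1 tape=B[1]0100   (p2,1)→(p0,0,R)
state=p0 head=0 tape=B0[0]100   (p0,0)→(p1,0,L)
state=p1 head=-1 tape=B[0]0100   (p1,0)→(p0,1,L)
state=p0 head=-2 tape=[B]10100
The non-blank tape span at halt is 10100.

10100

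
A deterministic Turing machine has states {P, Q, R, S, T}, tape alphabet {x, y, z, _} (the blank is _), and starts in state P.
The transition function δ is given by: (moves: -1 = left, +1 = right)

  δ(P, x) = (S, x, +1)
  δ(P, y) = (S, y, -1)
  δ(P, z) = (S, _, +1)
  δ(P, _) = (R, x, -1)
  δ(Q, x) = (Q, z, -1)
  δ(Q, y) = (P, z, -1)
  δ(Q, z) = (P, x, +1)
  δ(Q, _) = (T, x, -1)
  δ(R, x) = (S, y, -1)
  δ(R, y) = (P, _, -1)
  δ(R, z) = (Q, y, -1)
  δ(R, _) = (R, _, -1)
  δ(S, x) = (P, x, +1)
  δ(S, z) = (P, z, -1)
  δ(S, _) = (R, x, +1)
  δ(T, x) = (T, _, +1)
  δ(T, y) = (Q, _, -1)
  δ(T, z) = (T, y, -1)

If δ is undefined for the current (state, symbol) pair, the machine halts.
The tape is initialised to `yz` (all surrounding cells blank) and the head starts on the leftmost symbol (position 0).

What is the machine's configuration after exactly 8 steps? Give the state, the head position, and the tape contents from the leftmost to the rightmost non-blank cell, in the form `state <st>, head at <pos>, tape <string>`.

state Q, head at -2, tape zzy

state=P head=0 tape=__[y]z   (P,y)→(S,y,-1)
state=S head=-1 tape=_[_]yz   (S,_)→(R,x,+1)
state=R head=0 tape=_x[y]z   (R,y)→(P,_,-1)
state=P head=-1 tape=_[x]_z   (P,x)→(S,x,+1)
state=S head=0 tape=_x[_]z   (S,_)→(R,x,+1)
state=R head=1 tape=_xx[z]   (R,z)→(Q,y,-1)
state=Q head=0 tape=_x[x]y   (Q,x)→(Q,z,-1)
state=Q head=-1 tape=_[x]zy   (Q,x)→(Q,z,-1)
state=Q head=-2 tape=[_]zzy
After 8 steps: state Q, head at -2, tape zzy.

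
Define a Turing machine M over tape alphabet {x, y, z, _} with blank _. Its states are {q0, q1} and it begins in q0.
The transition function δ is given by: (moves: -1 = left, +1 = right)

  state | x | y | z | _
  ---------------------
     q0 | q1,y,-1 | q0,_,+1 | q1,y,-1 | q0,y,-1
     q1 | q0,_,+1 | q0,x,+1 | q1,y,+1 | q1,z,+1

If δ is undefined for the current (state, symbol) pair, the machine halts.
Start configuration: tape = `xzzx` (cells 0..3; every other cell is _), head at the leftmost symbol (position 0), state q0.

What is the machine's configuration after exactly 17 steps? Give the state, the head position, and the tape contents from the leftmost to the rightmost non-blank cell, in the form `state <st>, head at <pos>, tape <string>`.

q0 | _[x]zzx_   read x → write y, move -1, go to q1
q1 | [_]yzzx_   read _ → write z, move +1, go to q1
q1 | z[y]zzx_   read y → write x, move +1, go to q0
q0 | zx[z]zx_   read z → write y, move -1, go to q1
q1 | z[x]yzx_   read x → write _, move +1, go to q0
q0 | z_[y]zx_   read y → write _, move +1, go to q0
q0 | z__[z]x_   read z → write y, move -1, go to q1
q1 | z_[_]yx_   read _ → write z, move +1, go to q1
q1 | z_z[y]x_   read y → write x, move +1, go to q0
q0 | z_zx[x]_   read x → write y, move -1, go to q1
q1 | z_z[x]y_   read x → write _, move +1, go to q0
q0 | z_z_[y]_   read y → write _, move +1, go to q0
q0 | z_z__[_]   read _ → write y, move -1, go to q0
q0 | z_z_[_]y   read _ → write y, move -1, go to q0
q0 | z_z[_]yy   read _ → write y, move -1, go to q0
q0 | z_[z]yyy   read z → write y, move -1, go to q1
q1 | z[_]yyyy   read _ → write z, move +1, go to q1
q1 | zz[y]yyy
After 17 steps: state q1, head at 1, tape zzyyyy.

state q1, head at 1, tape zzyyyy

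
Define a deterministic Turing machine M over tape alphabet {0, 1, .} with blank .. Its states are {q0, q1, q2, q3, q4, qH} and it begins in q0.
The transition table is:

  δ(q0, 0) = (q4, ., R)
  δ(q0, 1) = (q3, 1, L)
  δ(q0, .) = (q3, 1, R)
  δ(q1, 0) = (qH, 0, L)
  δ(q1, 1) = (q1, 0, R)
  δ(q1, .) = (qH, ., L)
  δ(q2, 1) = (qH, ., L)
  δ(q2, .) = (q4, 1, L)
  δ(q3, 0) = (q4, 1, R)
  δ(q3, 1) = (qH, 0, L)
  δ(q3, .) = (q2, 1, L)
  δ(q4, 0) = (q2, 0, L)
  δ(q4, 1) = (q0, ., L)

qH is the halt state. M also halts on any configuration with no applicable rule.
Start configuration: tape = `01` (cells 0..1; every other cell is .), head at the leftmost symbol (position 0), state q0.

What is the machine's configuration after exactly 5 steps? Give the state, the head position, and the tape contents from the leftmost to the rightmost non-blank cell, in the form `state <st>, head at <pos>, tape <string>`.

state qH, head at -1, tape 1

state=q0 head=0 tape=.[0]1   (q0,0)→(q4,.,R)
state=q4 head=1 tape=..[1]   (q4,1)→(q0,.,L)
state=q0 head=0 tape=.[.].   (q0,.)→(q3,1,R)
state=q3 head=1 tape=.1[.]   (q3,.)→(q2,1,L)
state=q2 head=0 tape=.[1]1   (q2,1)→(qH,.,L)
state=qH head=-1 tape=[.].1
After 5 steps: state qH, head at -1, tape 1.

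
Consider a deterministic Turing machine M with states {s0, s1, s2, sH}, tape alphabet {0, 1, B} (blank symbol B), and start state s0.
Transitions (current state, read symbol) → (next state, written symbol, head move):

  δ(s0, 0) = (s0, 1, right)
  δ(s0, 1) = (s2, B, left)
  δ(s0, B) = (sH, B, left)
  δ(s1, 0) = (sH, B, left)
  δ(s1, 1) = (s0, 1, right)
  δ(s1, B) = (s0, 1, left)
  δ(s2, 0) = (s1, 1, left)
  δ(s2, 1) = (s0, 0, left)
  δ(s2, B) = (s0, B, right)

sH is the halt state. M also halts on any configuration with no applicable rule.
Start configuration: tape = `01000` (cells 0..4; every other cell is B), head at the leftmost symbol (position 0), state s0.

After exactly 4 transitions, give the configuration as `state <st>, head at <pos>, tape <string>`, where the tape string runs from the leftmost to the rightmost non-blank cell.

state=s0 head=0 tape=BB[0]1000   (s0,0)→(s0,1,right)
state=s0 head=1 tape=BB1[1]000   (s0,1)→(s2,B,left)
state=s2 head=0 tape=BB[1]B000   (s2,1)→(s0,0,left)
state=s0 head=-1 tape=B[B]0B000   (s0,B)→(sH,B,left)
state=sH head=-2 tape=[B]B0B000
After 4 steps: state sH, head at -2, tape 0B000.

state sH, head at -2, tape 0B000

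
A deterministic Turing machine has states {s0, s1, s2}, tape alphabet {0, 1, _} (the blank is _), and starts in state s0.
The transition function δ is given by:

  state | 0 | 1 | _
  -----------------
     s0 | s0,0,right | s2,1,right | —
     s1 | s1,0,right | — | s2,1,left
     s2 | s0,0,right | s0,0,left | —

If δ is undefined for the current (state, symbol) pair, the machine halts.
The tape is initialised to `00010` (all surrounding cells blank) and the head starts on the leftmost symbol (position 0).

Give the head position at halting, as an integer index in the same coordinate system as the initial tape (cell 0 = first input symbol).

5

s0 | [0]0010_   read 0 → write 0, move right, go to s0
s0 | 0[0]010_   read 0 → write 0, move right, go to s0
s0 | 00[0]10_   read 0 → write 0, move right, go to s0
s0 | 000[1]0_   read 1 → write 1, move right, go to s2
s2 | 0001[0]_   read 0 → write 0, move right, go to s0
s0 | 00010[_]
At halt the head is at cell 5.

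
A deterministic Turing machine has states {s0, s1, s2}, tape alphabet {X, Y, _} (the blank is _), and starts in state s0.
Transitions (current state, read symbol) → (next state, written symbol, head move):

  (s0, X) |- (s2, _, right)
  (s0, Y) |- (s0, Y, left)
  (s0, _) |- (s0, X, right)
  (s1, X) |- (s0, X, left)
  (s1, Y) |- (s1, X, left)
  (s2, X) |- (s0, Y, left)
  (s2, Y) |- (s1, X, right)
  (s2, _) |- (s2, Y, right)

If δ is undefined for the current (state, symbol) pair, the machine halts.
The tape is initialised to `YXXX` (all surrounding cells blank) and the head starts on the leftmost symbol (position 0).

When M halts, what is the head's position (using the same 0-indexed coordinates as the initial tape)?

4

s0 | _[Y]XXX_   read Y → write Y, move left, go to s0
s0 | [_]YXXX_   read _ → write X, move right, go to s0
s0 | X[Y]XXX_   read Y → write Y, move left, go to s0
s0 | [X]YXXX_   read X → write _, move right, go to s2
s2 | _[Y]XXX_   read Y → write X, move right, go to s1
s1 | _X[X]XX_   read X → write X, move left, go to s0
s0 | _[X]XXX_   read X → write _, move right, go to s2
s2 | __[X]XX_   read X → write Y, move left, go to s0
s0 | _[_]YXX_   read _ → write X, move right, go to s0
s0 | _X[Y]XX_   read Y → write Y, move left, go to s0
s0 | _[X]YXX_   read X → write _, move right, go to s2
s2 | __[Y]XX_   read Y → write X, move right, go to s1
s1 | __X[X]X_   read X → write X, move left, go to s0
s0 | __[X]XX_   read X → write _, move right, go to s2
s2 | ___[X]X_   read X → write Y, move left, go to s0
s0 | __[_]YX_   read _ → write X, move right, go to s0
s0 | __X[Y]X_   read Y → write Y, move left, go to s0
s0 | __[X]YX_   read X → write _, move right, go to s2
s2 | ___[Y]X_   read Y → write X, move right, go to s1
s1 | ___X[X]_   read X → write X, move left, go to s0
s0 | ___[X]X_   read X → write _, move right, go to s2
s2 | ____[X]_   read X → write Y, move left, go to s0
s0 | ___[_]Y_   read _ → write X, move right, go to s0
s0 | ___X[Y]_   read Y → write Y, move left, go to s0
s0 | ___[X]Y_   read X → write _, move right, go to s2
s2 | ____[Y]_   read Y → write X, move right, go to s1
s1 | ____X[_]
At halt the head is at cell 4.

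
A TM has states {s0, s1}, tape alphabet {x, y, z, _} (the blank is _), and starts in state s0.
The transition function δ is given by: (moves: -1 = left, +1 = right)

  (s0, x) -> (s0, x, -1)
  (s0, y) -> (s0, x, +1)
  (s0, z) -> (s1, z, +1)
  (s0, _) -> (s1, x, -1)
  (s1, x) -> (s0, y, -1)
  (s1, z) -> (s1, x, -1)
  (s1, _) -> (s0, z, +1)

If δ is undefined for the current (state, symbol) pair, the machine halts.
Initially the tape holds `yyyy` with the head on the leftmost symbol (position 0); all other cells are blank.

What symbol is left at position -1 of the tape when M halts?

s0 | __[y]yyy_   read y → write x, move +1, go to s0
s0 | __x[y]yy_   read y → write x, move +1, go to s0
s0 | __xx[y]y_   read y → write x, move +1, go to s0
s0 | __xxx[y]_   read y → write x, move +1, go to s0
s0 | __xxxx[_]   read _ → write x, move -1, go to s1
s1 | __xxx[x]x   read x → write y, move -1, go to s0
s0 | __xx[x]yx   read x → write x, move -1, go to s0
s0 | __x[x]xyx   read x → write x, move -1, go to s0
s0 | __[x]xxyx   read x → write x, move -1, go to s0
s0 | _[_]xxxyx   read _ → write x, move -1, go to s1
s1 | [_]xxxxyx   read _ → write z, move +1, go to s0
s0 | z[x]xxxyx   read x → write x, move -1, go to s0
s0 | [z]xxxxyx   read z → write z, move +1, go to s1
s1 | z[x]xxxyx   read x → write y, move -1, go to s0
s0 | [z]yxxxyx   read z → write z, move +1, go to s1
s1 | z[y]xxxyx
Cell -1 holds y when M halts.

y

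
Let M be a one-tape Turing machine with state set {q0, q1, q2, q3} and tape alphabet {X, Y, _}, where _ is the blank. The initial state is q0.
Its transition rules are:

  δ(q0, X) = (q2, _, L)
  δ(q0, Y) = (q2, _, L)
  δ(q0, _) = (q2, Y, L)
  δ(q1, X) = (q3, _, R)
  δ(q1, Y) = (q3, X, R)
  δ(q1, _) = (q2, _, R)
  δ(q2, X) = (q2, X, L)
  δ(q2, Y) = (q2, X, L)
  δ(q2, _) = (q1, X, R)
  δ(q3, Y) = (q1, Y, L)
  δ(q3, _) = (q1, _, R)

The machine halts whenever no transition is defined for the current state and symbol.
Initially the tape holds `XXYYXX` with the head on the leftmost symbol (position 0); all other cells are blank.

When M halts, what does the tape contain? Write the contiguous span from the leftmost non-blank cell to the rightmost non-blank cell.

q0 | _[X]XYYXX   read X → write _, move L, go to q2
q2 | [_]_XYYXX   read _ → write X, move R, go to q1
q1 | X[_]XYYXX   read _ → write _, move R, go to q2
q2 | X_[X]YYXX   read X → write X, move L, go to q2
q2 | X[_]XYYXX   read _ → write X, move R, go to q1
q1 | XX[X]YYXX   read X → write _, move R, go to q3
q3 | XX_[Y]YXX   read Y → write Y, move L, go to q1
q1 | XX[_]YYXX   read _ → write _, move R, go to q2
q2 | XX_[Y]YXX   read Y → write X, move L, go to q2
q2 | XX[_]XYXX   read _ → write X, move R, go to q1
q1 | XXX[X]YXX   read X → write _, move R, go to q3
q3 | XXX_[Y]XX   read Y → write Y, move L, go to q1
q1 | XXX[_]YXX   read _ → write _, move R, go to q2
q2 | XXX_[Y]XX   read Y → write X, move L, go to q2
q2 | XXX[_]XXX   read _ → write X, move R, go to q1
q1 | XXXX[X]XX   read X → write _, move R, go to q3
q3 | XXXX_[X]X
The non-blank tape span at halt is XXXX_XX.

XXXX_XX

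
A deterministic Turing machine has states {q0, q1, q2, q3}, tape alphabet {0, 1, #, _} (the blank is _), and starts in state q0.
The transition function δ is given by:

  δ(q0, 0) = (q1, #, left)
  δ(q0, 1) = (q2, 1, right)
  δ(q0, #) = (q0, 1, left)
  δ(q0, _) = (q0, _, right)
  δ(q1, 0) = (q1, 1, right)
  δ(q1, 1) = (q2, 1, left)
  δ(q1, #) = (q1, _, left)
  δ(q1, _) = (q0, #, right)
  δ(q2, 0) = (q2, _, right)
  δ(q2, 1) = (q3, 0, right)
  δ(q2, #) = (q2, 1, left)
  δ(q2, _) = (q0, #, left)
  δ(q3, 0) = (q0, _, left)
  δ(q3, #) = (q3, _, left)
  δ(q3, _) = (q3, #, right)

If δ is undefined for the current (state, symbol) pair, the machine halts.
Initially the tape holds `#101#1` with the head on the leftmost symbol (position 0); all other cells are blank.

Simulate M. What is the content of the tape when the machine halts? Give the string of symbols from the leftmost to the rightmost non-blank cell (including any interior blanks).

state=q0 head=0 tape=__[#]101#1   (q0,#)→(q0,1,left)
state=q0 head=-1 tape=_[_]1101#1   (q0,_)→(q0,_,right)
state=q0 head=0 tape=__[1]101#1   (q0,1)→(q2,1,right)
state=q2 head=1 tape=__1[1]01#1   (q2,1)→(q3,0,right)
state=q3 head=2 tape=__10[0]1#1   (q3,0)→(q0,_,left)
state=q0 head=1 tape=__1[0]_1#1   (q0,0)→(q1,#,left)
state=q1 head=0 tape=__[1]#_1#1   (q1,1)→(q2,1,left)
state=q2 head=-1 tape=_[_]1#_1#1   (q2,_)→(q0,#,left)
state=q0 head=-2 tape=[_]#1#_1#1   (q0,_)→(q0,_,right)
state=q0 head=-1 tape=_[#]1#_1#1   (q0,#)→(q0,1,left)
state=q0 head=-2 tape=[_]11#_1#1   (q0,_)→(q0,_,right)
state=q0 head=-1 tape=_[1]1#_1#1   (q0,1)→(q2,1,right)
state=q2 head=0 tape=_1[1]#_1#1   (q2,1)→(q3,0,right)
state=q3 head=1 tape=_10[#]_1#1   (q3,#)→(q3,_,left)
state=q3 head=0 tape=_1[0]__1#1   (q3,0)→(q0,_,left)
state=q0 head=-1 tape=_[1]___1#1   (q0,1)→(q2,1,right)
state=q2 head=0 tape=_1[_]__1#1   (q2,_)→(q0,#,left)
state=q0 head=-1 tape=_[1]#__1#1   (q0,1)→(q2,1,right)
state=q2 head=0 tape=_1[#]__1#1   (q2,#)→(q2,1,left)
state=q2 head=-1 tape=_[1]1__1#1   (q2,1)→(q3,0,right)
state=q3 head=0 tape=_0[1]__1#1
The non-blank tape span at halt is 01__1#1.

01__1#1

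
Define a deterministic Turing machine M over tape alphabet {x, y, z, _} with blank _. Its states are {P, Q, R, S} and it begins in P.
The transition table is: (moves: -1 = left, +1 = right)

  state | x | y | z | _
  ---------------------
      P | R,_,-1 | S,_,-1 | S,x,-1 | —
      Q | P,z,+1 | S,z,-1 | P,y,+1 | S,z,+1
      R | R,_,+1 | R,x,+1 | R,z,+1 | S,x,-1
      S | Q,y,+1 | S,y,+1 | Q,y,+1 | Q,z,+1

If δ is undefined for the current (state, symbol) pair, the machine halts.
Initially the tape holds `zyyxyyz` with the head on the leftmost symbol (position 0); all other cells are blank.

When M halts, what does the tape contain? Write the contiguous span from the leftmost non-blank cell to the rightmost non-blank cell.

zyzyyyyy

P | _[z]yyxyyz_   read z → write x, move -1, go to S
S | [_]xyyxyyz_   read _ → write z, move +1, go to Q
Q | z[x]yyxyyz_   read x → write z, move +1, go to P
P | zz[y]yxyyz_   read y → write _, move -1, go to S
S | z[z]_yxyyz_   read z → write y, move +1, go to Q
Q | zy[_]yxyyz_   read _ → write z, move +1, go to S
S | zyz[y]xyyz_   read y → write y, move +1, go to S
S | zyzy[x]yyz_   read x → write y, move +1, go to Q
Q | zyzyy[y]yz_   read y → write z, move -1, go to S
S | zyzy[y]zyz_   read y → write y, move +1, go to S
S | zyzyy[z]yz_   read z → write y, move +1, go to Q
Q | zyzyyy[y]z_   read y → write z, move -1, go to S
S | zyzyy[y]zz_   read y → write y, move +1, go to S
S | zyzyyy[z]z_   read z → write y, move +1, go to Q
Q | zyzyyyy[z]_   read z → write y, move +1, go to P
P | zyzyyyyy[_]
The non-blank tape span at halt is zyzyyyyy.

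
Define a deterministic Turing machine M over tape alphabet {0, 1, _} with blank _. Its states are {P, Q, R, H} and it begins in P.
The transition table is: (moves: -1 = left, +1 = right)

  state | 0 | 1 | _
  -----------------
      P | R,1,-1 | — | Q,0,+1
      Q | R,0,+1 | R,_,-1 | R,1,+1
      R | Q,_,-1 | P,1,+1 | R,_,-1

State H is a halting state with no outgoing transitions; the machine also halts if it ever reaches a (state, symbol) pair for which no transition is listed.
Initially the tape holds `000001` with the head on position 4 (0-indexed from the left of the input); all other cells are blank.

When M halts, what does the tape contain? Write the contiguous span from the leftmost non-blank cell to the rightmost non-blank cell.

1010111

state=P head=4 tape=_0000[0]1   (P,0)→(R,1,-1)
state=R head=3 tape=_000[0]11   (R,0)→(Q,_,-1)
state=Q head=2 tape=_00[0]_11   (Q,0)→(R,0,+1)
state=R head=3 tape=_000[_]11   (R,_)→(R,_,-1)
state=R head=2 tape=_00[0]_11   (R,0)→(Q,_,-1)
state=Q head=1 tape=_0[0]__11   (Q,0)→(R,0,+1)
state=R head=2 tape=_00[_]_11   (R,_)→(R,_,-1)
state=R head=1 tape=_0[0]__11   (R,0)→(Q,_,-1)
state=Q head=0 tape=_[0]___11   (Q,0)→(R,0,+1)
state=R head=1 tape=_0[_]__11   (R,_)→(R,_,-1)
state=R head=0 tape=_[0]___11   (R,0)→(Q,_,-1)
state=Q head=-1 tape=[_]____11   (Q,_)→(R,1,+1)
state=R head=0 tape=1[_]___11   (R,_)→(R,_,-1)
state=R head=-1 tape=[1]____11   (R,1)→(P,1,+1)
state=P head=0 tape=1[_]___11   (P,_)→(Q,0,+1)
state=Q head=1 tape=10[_]__11   (Q,_)→(R,1,+1)
state=R head=2 tape=101[_]_11   (R,_)→(R,_,-1)
state=R head=1 tape=10[1]__11   (R,1)→(P,1,+1)
state=P head=2 tape=101[_]_11   (P,_)→(Q,0,+1)
state=Q head=3 tape=1010[_]11   (Q,_)→(R,1,+1)
state=R head=4 tape=10101[1]1   (R,1)→(P,1,+1)
state=P head=5 tape=101011[1]
The non-blank tape span at halt is 1010111.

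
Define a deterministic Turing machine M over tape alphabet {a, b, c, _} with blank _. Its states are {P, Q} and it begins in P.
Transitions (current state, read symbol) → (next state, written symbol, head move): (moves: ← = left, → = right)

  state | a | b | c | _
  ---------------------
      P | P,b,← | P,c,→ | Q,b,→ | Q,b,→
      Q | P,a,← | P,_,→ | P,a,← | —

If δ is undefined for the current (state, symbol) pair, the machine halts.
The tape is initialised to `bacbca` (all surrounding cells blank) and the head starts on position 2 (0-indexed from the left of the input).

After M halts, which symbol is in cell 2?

b

state=P head=2 tape=ba[c]bca__   (P,c)→(Q,b,→)
state=Q head=3 tape=bab[b]ca__   (Q,b)→(P,_,→)
state=P head=4 tape=bab_[c]a__   (P,c)→(Q,b,→)
state=Q head=5 tape=bab_b[a]__   (Q,a)→(P,a,←)
state=P head=4 tape=bab_[b]a__   (P,b)→(P,c,→)
state=P head=5 tape=bab_c[a]__   (P,a)→(P,b,←)
state=P head=4 tape=bab_[c]b__   (P,c)→(Q,b,→)
state=Q head=5 tape=bab_b[b]__   (Q,b)→(P,_,→)
state=P head=6 tape=bab_b_[_]_   (P,_)→(Q,b,→)
state=Q head=7 tape=bab_b_b[_]
Cell 2 holds b when M halts.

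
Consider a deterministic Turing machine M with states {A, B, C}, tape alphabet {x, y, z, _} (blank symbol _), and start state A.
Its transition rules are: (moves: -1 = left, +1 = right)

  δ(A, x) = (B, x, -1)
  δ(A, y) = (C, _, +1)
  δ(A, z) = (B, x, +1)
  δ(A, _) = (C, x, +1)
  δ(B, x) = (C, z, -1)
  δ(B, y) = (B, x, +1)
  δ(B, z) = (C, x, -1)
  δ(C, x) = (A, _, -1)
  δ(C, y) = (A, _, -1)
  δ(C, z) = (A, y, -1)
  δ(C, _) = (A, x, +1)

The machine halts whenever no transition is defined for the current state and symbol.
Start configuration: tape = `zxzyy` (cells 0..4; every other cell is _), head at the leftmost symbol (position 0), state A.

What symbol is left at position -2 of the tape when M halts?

x

state=A head=0 tape=___[z]xzyy   (A,z)→(B,x,+1)
state=B head=1 tape=___x[x]zyy   (B,x)→(C,z,-1)
state=C head=0 tape=___[x]zzyy   (C,x)→(A,_,-1)
state=A head=-1 tape=__[_]_zzyy   (A,_)→(C,x,+1)
state=C head=0 tape=__x[_]zzyy   (C,_)→(A,x,+1)
state=A head=1 tape=__xx[z]zyy   (A,z)→(B,x,+1)
state=B head=2 tape=__xxx[z]yy   (B,z)→(C,x,-1)
state=C head=1 tape=__xx[x]xyy   (C,x)→(A,_,-1)
state=A head=0 tape=__x[x]_xyy   (A,x)→(B,x,-1)
state=B head=-1 tape=__[x]x_xyy   (B,x)→(C,z,-1)
state=C head=-2 tape=_[_]zx_xyy   (C,_)→(A,x,+1)
state=A head=-1 tape=_x[z]x_xyy   (A,z)→(B,x,+1)
state=B head=0 tape=_xx[x]_xyy   (B,x)→(C,z,-1)
state=C head=-1 tape=_x[x]z_xyy   (C,x)→(A,_,-1)
state=A head=-2 tape=_[x]_z_xyy   (A,x)→(B,x,-1)
state=B head=-3 tape=[_]x_z_xyy
Cell -2 holds x when M halts.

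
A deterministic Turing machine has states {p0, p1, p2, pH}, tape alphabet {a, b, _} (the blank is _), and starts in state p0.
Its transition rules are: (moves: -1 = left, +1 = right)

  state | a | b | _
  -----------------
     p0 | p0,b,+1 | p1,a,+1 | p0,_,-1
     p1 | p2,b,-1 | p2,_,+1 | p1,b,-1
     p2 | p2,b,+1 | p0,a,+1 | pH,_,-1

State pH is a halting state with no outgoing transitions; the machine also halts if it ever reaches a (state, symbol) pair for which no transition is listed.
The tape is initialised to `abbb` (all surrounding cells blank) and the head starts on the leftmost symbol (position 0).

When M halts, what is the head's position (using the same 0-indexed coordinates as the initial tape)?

1

state=p0 head=0 tape=[a]bbb_   (p0,a)→(p0,b,+1)
state=p0 head=1 tape=b[b]bb_   (p0,b)→(p1,a,+1)
state=p1 head=2 tape=ba[b]b_   (p1,b)→(p2,_,+1)
state=p2 head=3 tape=ba_[b]_   (p2,b)→(p0,a,+1)
state=p0 head=4 tape=ba_a[_]   (p0,_)→(p0,_,-1)
state=p0 head=3 tape=ba_[a]_   (p0,a)→(p0,b,+1)
state=p0 head=4 tape=ba_b[_]   (p0,_)→(p0,_,-1)
state=p0 head=3 tape=ba_[b]_   (p0,b)→(p1,a,+1)
state=p1 head=4 tape=ba_a[_]   (p1,_)→(p1,b,-1)
state=p1 head=3 tape=ba_[a]b   (p1,a)→(p2,b,-1)
state=p2 head=2 tape=ba[_]bb   (p2,_)→(pH,_,-1)
state=pH head=1 tape=b[a]_bb
At halt the head is at cell 1.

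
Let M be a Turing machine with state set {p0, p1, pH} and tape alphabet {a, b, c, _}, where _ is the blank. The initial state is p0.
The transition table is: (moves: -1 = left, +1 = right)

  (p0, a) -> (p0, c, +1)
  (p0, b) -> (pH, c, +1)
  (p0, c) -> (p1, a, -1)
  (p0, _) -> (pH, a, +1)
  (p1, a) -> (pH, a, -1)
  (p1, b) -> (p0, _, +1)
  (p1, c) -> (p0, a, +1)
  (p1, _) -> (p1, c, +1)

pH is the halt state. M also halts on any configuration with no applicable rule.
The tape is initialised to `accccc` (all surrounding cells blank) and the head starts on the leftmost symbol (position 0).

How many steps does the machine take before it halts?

17

state=p0 head=0 tape=[a]ccccc__   (p0,a)→(p0,c,+1)
state=p0 head=1 tape=c[c]cccc__   (p0,c)→(p1,a,-1)
state=p1 head=0 tape=[c]acccc__   (p1,c)→(p0,a,+1)
state=p0 head=1 tape=a[a]cccc__   (p0,a)→(p0,c,+1)
state=p0 head=2 tape=ac[c]ccc__   (p0,c)→(p1,a,-1)
state=p1 head=1 tape=a[c]accc__   (p1,c)→(p0,a,+1)
state=p0 head=2 tape=aa[a]ccc__   (p0,a)→(p0,c,+1)
state=p0 head=3 tape=aac[c]cc__   (p0,c)→(p1,a,-1)
state=p1 head=2 tape=aa[c]acc__   (p1,c)→(p0,a,+1)
state=p0 head=3 tape=aaa[a]cc__   (p0,a)→(p0,c,+1)
state=p0 head=4 tape=aaac[c]c__   (p0,c)→(p1,a,-1)
state=p1 head=3 tape=aaa[c]ac__   (p1,c)→(p0,a,+1)
state=p0 head=4 tape=aaaa[a]c__   (p0,a)→(p0,c,+1)
state=p0 head=5 tape=aaaac[c]__   (p0,c)→(p1,a,-1)
state=p1 head=4 tape=aaaa[c]a__   (p1,c)→(p0,a,+1)
state=p0 head=5 tape=aaaaa[a]__   (p0,a)→(p0,c,+1)
state=p0 head=6 tape=aaaaac[_]_   (p0,_)→(pH,a,+1)
state=pH head=7 tape=aaaaaca[_]
M halts after 17 transitions.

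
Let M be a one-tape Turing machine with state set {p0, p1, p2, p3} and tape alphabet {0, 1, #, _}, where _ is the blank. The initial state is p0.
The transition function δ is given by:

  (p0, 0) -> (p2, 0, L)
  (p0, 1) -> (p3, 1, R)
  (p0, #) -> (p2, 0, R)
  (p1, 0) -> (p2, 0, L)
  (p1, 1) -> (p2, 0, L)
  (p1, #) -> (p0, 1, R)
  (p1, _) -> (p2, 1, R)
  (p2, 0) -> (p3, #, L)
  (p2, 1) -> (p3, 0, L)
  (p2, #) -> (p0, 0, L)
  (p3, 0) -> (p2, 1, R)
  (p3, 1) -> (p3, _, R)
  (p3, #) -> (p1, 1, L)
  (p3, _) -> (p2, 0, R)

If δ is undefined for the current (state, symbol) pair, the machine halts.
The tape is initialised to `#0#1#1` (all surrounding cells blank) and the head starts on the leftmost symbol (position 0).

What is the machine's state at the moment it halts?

state=p0 head=0 tape=[#]0#1#1_   (p0,#)→(p2,0,R)
state=p2 head=1 tape=0[0]#1#1_   (p2,0)→(p3,#,L)
state=p3 head=0 tape=[0]##1#1_   (p3,0)→(p2,1,R)
state=p2 head=1 tape=1[#]#1#1_   (p2,#)→(p0,0,L)
state=p0 head=0 tape=[1]0#1#1_   (p0,1)→(p3,1,R)
state=p3 head=1 tape=1[0]#1#1_   (p3,0)→(p2,1,R)
state=p2 head=2 tape=11[#]1#1_   (p2,#)→(p0,0,L)
state=p0 head=1 tape=1[1]01#1_   (p0,1)→(p3,1,R)
state=p3 head=2 tape=11[0]1#1_   (p3,0)→(p2,1,R)
state=p2 head=3 tape=111[1]#1_   (p2,1)→(p3,0,L)
state=p3 head=2 tape=11[1]0#1_   (p3,1)→(p3,_,R)
state=p3 head=3 tape=11_[0]#1_   (p3,0)→(p2,1,R)
state=p2 head=4 tape=11_1[#]1_   (p2,#)→(p0,0,L)
state=p0 head=3 tape=11_[1]01_   (p0,1)→(p3,1,R)
state=p3 head=4 tape=11_1[0]1_   (p3,0)→(p2,1,R)
state=p2 head=5 tape=11_11[1]_   (p2,1)→(p3,0,L)
state=p3 head=4 tape=11_1[1]0_   (p3,1)→(p3,_,R)
state=p3 head=5 tape=11_1_[0]_   (p3,0)→(p2,1,R)
state=p2 head=6 tape=11_1_1[_]
No transition is defined for (p2, _); M halts in state p2.

p2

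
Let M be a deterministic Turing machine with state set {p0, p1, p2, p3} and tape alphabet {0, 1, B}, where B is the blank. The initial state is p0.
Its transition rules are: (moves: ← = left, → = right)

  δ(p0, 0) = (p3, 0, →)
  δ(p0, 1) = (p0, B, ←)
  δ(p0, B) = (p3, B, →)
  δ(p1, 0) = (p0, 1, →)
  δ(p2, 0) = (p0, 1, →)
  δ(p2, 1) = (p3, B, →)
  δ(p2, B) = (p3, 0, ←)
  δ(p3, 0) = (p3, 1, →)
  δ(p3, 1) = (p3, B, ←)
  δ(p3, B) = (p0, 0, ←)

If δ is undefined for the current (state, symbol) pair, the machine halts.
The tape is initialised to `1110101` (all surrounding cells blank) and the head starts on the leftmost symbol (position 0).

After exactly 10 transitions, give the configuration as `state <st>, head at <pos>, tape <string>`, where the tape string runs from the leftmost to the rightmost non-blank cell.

p0 | BB[1]110101   read 1 → write B, move ←, go to p0
p0 | B[B]B110101   read B → write B, move →, go to p3
p3 | BB[B]110101   read B → write 0, move ←, go to p0
p0 | B[B]0110101   read B → write B, move →, go to p3
p3 | BB[0]110101   read 0 → write 1, move →, go to p3
p3 | BB1[1]10101   read 1 → write B, move ←, go to p3
p3 | BB[1]B10101   read 1 → write B, move ←, go to p3
p3 | B[B]BB10101   read B → write 0, move ←, go to p0
p0 | [B]0BB10101   read B → write B, move →, go to p3
p3 | B[0]BB10101   read 0 → write 1, move →, go to p3
p3 | B1[B]B10101
After 10 steps: state p3, head at 0, tape 1BB10101.

state p3, head at 0, tape 1BB10101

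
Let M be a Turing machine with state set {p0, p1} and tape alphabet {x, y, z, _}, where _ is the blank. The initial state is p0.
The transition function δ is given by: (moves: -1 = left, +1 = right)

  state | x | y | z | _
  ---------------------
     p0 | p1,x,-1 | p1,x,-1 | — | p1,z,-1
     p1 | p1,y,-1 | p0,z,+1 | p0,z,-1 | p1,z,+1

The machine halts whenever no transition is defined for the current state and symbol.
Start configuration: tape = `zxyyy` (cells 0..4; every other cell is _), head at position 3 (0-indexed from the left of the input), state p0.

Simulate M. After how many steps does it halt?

9

p0 | __zxy[y]y   read y → write x, move -1, go to p1
p1 | __zx[y]xy   read y → write z, move +1, go to p0
p0 | __zxz[x]y   read x → write x, move -1, go to p1
p1 | __zx[z]xy   read z → write z, move -1, go to p0
p0 | __z[x]zxy   read x → write x, move -1, go to p1
p1 | __[z]xzxy   read z → write z, move -1, go to p0
p0 | _[_]zxzxy   read _ → write z, move -1, go to p1
p1 | [_]zzxzxy   read _ → write z, move +1, go to p1
p1 | z[z]zxzxy   read z → write z, move -1, go to p0
p0 | [z]zzxzxy
M halts after 9 transitions.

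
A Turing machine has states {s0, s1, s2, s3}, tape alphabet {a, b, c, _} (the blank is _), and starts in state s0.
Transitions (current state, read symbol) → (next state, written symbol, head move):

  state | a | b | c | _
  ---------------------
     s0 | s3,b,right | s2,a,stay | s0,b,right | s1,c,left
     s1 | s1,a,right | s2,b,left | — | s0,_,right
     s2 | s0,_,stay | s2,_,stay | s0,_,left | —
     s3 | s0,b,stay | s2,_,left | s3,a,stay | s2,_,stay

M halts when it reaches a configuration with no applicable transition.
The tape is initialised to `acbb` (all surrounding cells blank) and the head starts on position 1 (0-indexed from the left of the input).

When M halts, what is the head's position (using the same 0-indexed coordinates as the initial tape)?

state=s0 head=1 tape=_a[c]bb   (s0,c)→(s0,b,right)
state=s0 head=2 tape=_ab[b]b   (s0,b)→(s2,a,stay)
state=s2 head=2 tape=_ab[a]b   (s2,a)→(s0,_,stay)
state=s0 head=2 tape=_ab[_]b   (s0,_)→(s1,c,left)
state=s1 head=1 tape=_a[b]cb   (s1,b)→(s2,b,left)
state=s2 head=0 tape=_[a]bcb   (s2,a)→(s0,_,stay)
state=s0 head=0 tape=_[_]bcb   (s0,_)→(s1,c,left)
state=s1 head=-1 tape=[_]cbcb   (s1,_)→(s0,_,right)
state=s0 head=0 tape=_[c]bcb   (s0,c)→(s0,b,right)
state=s0 head=1 tape=_b[b]cb   (s0,b)→(s2,a,stay)
state=s2 head=1 tape=_b[a]cb   (s2,a)→(s0,_,stay)
state=s0 head=1 tape=_b[_]cb   (s0,_)→(s1,c,left)
state=s1 head=0 tape=_[b]ccb   (s1,b)→(s2,b,left)
state=s2 head=-1 tape=[_]bccb
At halt the head is at cell -1.

-1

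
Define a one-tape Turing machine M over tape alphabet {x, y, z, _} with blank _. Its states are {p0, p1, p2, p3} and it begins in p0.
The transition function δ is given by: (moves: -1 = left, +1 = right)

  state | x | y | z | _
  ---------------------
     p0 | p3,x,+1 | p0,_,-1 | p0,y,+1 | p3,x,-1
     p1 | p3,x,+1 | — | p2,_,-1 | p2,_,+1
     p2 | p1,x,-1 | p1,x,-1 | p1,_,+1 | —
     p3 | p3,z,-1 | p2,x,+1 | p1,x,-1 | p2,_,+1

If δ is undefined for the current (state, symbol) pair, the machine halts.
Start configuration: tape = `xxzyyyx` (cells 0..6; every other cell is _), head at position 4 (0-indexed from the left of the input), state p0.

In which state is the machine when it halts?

p0 | _xxzy[y]yx   read y → write _, move -1, go to p0
p0 | _xxz[y]_yx   read y → write _, move -1, go to p0
p0 | _xx[z]__yx   read z → write y, move +1, go to p0
p0 | _xxy[_]_yx   read _ → write x, move -1, go to p3
p3 | _xx[y]x_yx   read y → write x, move +1, go to p2
p2 | _xxx[x]_yx   read x → write x, move -1, go to p1
p1 | _xx[x]x_yx   read x → write x, move +1, go to p3
p3 | _xxx[x]_yx   read x → write z, move -1, go to p3
p3 | _xx[x]z_yx   read x → write z, move -1, go to p3
p3 | _x[x]zz_yx   read x → write z, move -1, go to p3
p3 | _[x]zzz_yx   read x → write z, move -1, go to p3
p3 | [_]zzzz_yx   read _ → write _, move +1, go to p2
p2 | _[z]zzz_yx   read z → write _, move +1, go to p1
p1 | __[z]zz_yx   read z → write _, move -1, go to p2
p2 | _[_]_zz_yx
No transition is defined for (p2, _); M halts in state p2.

p2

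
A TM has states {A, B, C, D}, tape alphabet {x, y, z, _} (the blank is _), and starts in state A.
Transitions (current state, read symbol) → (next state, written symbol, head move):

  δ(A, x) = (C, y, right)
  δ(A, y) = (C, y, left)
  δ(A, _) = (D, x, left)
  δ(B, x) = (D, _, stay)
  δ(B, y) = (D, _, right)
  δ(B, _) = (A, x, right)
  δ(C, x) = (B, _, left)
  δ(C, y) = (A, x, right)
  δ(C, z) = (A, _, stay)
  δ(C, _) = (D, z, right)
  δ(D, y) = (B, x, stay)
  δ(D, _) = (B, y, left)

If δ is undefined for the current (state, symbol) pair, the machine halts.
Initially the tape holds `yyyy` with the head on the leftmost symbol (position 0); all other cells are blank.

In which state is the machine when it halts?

B

state=A head=0 tape=_[y]yyy   (A,y)→(C,y,left)
state=C head=-1 tape=[_]yyyy   (C,_)→(D,z,right)
state=D head=0 tape=z[y]yyy   (D,y)→(B,x,stay)
state=B head=0 tape=z[x]yyy   (B,x)→(D,_,stay)
state=D head=0 tape=z[_]yyy   (D,_)→(B,y,left)
state=B head=-1 tape=[z]yyyy
No transition is defined for (B, z); M halts in state B.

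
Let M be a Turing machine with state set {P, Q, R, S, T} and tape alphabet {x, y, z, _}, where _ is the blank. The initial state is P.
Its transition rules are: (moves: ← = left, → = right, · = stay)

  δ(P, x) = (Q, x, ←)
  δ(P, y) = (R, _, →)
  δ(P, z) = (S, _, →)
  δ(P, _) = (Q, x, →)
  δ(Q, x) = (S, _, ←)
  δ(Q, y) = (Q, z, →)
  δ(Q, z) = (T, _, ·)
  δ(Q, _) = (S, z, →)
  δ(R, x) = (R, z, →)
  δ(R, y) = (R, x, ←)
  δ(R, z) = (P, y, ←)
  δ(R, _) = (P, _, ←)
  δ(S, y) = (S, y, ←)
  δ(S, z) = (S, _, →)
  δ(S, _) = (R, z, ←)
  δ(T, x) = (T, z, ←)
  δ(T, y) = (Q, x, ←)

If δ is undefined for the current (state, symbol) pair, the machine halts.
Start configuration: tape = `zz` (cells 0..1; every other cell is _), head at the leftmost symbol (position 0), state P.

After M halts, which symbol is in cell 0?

x

state=P head=0 tape=_[z]z__   (P,z)→(S,_,→)
state=S head=1 tape=__[z]__   (S,z)→(S,_,→)
state=S head=2 tape=___[_]_   (S,_)→(R,z,←)
state=R head=1 tape=__[_]z_   (R,_)→(P,_,←)
state=P head=0 tape=_[_]_z_   (P,_)→(Q,x,→)
state=Q head=1 tape=_x[_]z_   (Q,_)→(S,z,→)
state=S head=2 tape=_xz[z]_   (S,z)→(S,_,→)
state=S head=3 tape=_xz_[_]   (S,_)→(R,z,←)
state=R head=2 tape=_xz[_]z   (R,_)→(P,_,←)
state=P head=1 tape=_x[z]_z   (P,z)→(S,_,→)
state=S head=2 tape=_x_[_]z   (S,_)→(R,z,←)
state=R head=1 tape=_x[_]zz   (R,_)→(P,_,←)
state=P head=0 tape=_[x]_zz   (P,x)→(Q,x,←)
state=Q head=-1 tape=[_]x_zz   (Q,_)→(S,z,→)
state=S head=0 tape=z[x]_zz
Cell 0 holds x when M halts.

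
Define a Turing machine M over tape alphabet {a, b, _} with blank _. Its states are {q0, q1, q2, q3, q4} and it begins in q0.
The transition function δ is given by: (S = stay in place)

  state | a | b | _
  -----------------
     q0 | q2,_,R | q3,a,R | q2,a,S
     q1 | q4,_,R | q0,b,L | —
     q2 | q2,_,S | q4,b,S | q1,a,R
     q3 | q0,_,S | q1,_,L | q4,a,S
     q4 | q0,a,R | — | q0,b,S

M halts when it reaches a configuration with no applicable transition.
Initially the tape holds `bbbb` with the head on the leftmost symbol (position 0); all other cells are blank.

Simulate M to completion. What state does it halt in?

q0 | [b]bbb___   read b → write a, move R, go to q3
q3 | a[b]bb___   read b → write _, move L, go to q1
q1 | [a]_bb___   read a → write _, move R, go to q4
q4 | _[_]bb___   read _ → write b, move S, go to q0
q0 | _[b]bb___   read b → write a, move R, go to q3
q3 | _a[b]b___   read b → write _, move L, go to q1
q1 | _[a]_b___   read a → write _, move R, go to q4
q4 | __[_]b___   read _ → write b, move S, go to q0
q0 | __[b]b___   read b → write a, move R, go to q3
q3 | __a[b]___   read b → write _, move L, go to q1
q1 | __[a]____   read a → write _, move R, go to q4
q4 | ___[_]___   read _ → write b, move S, go to q0
q0 | ___[b]___   read b → write a, move R, go to q3
q3 | ___a[_]__   read _ → write a, move S, go to q4
q4 | ___a[a]__   read a → write a, move R, go to q0
q0 | ___aa[_]_   read _ → write a, move S, go to q2
q2 | ___aa[a]_   read a → write _, move S, go to q2
q2 | ___aa[_]_   read _ → write a, move R, go to q1
q1 | ___aaa[_]
No transition is defined for (q1, _); M halts in state q1.

q1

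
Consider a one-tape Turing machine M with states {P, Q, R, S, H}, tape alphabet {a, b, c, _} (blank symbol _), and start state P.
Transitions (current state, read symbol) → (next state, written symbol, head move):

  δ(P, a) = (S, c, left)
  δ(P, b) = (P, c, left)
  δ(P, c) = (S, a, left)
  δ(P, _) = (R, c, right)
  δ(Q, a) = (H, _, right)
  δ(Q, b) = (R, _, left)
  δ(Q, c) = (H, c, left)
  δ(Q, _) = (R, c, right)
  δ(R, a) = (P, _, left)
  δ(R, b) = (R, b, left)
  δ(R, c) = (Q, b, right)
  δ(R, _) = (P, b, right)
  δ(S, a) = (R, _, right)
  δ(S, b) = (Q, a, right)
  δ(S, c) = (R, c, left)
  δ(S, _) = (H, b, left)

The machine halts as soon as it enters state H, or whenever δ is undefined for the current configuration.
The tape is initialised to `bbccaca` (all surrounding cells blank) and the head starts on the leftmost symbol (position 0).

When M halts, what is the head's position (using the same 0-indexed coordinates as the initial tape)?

state=P head=0 tape=___[b]bccaca   (P,b)→(P,c,left)
state=P head=-1 tape=__[_]cbccaca   (P,_)→(R,c,right)
state=R head=0 tape=__c[c]bccaca   (R,c)→(Q,b,right)
state=Q head=1 tape=__cb[b]ccaca   (Q,b)→(R,_,left)
state=R head=0 tape=__c[b]_ccaca   (R,b)→(R,b,left)
state=R head=-1 tape=__[c]b_ccaca   (R,c)→(Q,b,right)
state=Q head=0 tape=__b[b]_ccaca   (Q,b)→(R,_,left)
state=R head=-1 tape=__[b]__ccaca   (R,b)→(R,b,left)
state=R head=-2 tape=_[_]b__ccaca   (R,_)→(P,b,right)
state=P head=-1 tape=_b[b]__ccaca   (P,b)→(P,c,left)
state=P head=-2 tape=_[b]c__ccaca   (P,b)→(P,c,left)
state=P head=-3 tape=[_]cc__ccaca   (P,_)→(R,c,right)
state=R head=-2 tape=c[c]c__ccaca   (R,c)→(Q,b,right)
state=Q head=-1 tape=cb[c]__ccaca   (Q,c)→(H,c,left)
state=H head=-2 tape=c[b]c__ccaca
At halt the head is at cell -2.

-2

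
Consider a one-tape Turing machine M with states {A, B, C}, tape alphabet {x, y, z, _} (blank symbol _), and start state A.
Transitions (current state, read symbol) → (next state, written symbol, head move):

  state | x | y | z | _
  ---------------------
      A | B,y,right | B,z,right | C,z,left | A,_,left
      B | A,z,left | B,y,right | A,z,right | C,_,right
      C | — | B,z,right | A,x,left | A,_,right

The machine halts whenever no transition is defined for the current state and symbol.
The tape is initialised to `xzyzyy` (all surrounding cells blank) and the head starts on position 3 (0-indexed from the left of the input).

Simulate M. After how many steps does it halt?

21

state=A head=3 tape=xzy[z]yy___   (A,z)→(C,z,left)
state=C head=2 tape=xz[y]zyy___   (C,y)→(B,z,right)
state=B head=3 tape=xzz[z]yy___   (B,z)→(A,z,right)
state=A head=4 tape=xzzz[y]y___   (A,y)→(B,z,right)
state=B head=5 tape=xzzzz[y]___   (B,y)→(B,y,right)
state=B head=6 tape=xzzzzy[_]__   (B,_)→(C,_,right)
state=C head=7 tape=xzzzzy_[_]_   (C,_)→(A,_,right)
state=A head=8 tape=xzzzzy__[_]   (A,_)→(A,_,left)
state=A head=7 tape=xzzzzy_[_]_   (A,_)→(A,_,left)
state=A head=6 tape=xzzzzy[_]__   (A,_)→(A,_,left)
state=A head=5 tape=xzzzz[y]___   (A,y)→(B,z,right)
state=B head=6 tape=xzzzzz[_]__   (B,_)→(C,_,right)
state=C head=7 tape=xzzzzz_[_]_   (C,_)→(A,_,right)
state=A head=8 tape=xzzzzz__[_]   (A,_)→(A,_,left)
state=A head=7 tape=xzzzzz_[_]_   (A,_)→(A,_,left)
state=A head=6 tape=xzzzzz[_]__   (A,_)→(A,_,left)
state=A head=5 tape=xzzzz[z]___   (A,z)→(C,z,left)
state=C head=4 tape=xzzz[z]z___   (C,z)→(A,x,left)
state=A head=3 tape=xzz[z]xz___   (A,z)→(C,z,left)
state=C head=2 tape=xz[z]zxz___   (C,z)→(A,x,left)
state=A head=1 tape=x[z]xzxz___   (A,z)→(C,z,left)
state=C head=0 tape=[x]zxzxz___
M halts after 21 transitions.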